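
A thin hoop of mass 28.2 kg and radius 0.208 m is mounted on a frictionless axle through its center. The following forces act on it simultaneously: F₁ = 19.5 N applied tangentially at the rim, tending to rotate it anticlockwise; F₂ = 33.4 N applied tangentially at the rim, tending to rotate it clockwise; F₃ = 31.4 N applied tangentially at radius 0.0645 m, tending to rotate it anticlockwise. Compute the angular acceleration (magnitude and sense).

α ≈ 0.710 rad/s², clockwise

I = MR² = (28.2)(0.208)² = 1.220 kg·m².
Taking anticlockwise as positive: τ₁ = +(19.5)(0.208) = +4.056 N·m; τ₂ = −(33.4)(0.208) = −6.947 N·m; τ₃ = +(31.4)(0.0645) = +2.025 N·m.
Net torque τ = -0.8659 N·m.
α = τ/I = -0.8659/1.220 = -0.7097 rad/s².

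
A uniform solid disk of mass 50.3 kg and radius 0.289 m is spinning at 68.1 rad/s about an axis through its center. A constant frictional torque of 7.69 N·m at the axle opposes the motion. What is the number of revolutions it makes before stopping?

≈ 101 revolutions

I = ½MR² = (1/2)(50.3)(0.289)² = 2.101 kg·m².
The net torque has magnitude 7.69 N·m, opposing ω.
|α| = τ/I = 7.690/2.101 = 3.661 rad/s² (deceleration).
ω² = ω₀² − 2|α|θ with ω = 0 ⇒ θ = ω₀²/(2|α|) = 633.4 rad = 100.8 rev.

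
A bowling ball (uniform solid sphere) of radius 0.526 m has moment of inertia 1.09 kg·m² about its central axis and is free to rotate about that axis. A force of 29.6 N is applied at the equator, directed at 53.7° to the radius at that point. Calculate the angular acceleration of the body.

Only the tangential component produces torque: τ = F R sinθ = (29.6)(0.526) sin 53.7° = 12.55 N·m.
From τ = Iα: α = 12.55/1.090 = 11.51 rad/s².

α ≈ 11.5 rad/s²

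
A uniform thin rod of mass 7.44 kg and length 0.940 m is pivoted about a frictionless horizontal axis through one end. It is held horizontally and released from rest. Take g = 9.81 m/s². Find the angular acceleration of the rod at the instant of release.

α ≈ 15.7 rad/s²

About the pivot, I = (1/3)ML² = (1/3)(7.44)(0.940)² = 2.191 kg·m².
The weight acts at the center, a distance L/2 = 0.4700 m from the pivot; τ = Mg(L/2) = 34.30 N·m.
α = τ/I = 34.30/2.191 = 15.65 rad/s².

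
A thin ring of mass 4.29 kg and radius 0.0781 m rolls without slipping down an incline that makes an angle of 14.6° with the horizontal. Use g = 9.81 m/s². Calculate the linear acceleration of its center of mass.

Translation along the incline: Mg sinθ − f = Ma.
Rotation about the center: fR = Iα with I = MR². No-slip gives a = αR, so f = (I/R²)a = M a.
Substituting: Mg sinθ = (1 + 1.000)Ma, so a = g sinθ/(1 + 1.000) = (9.81) sin 14.6° / 2.000 = 1.236 m/s².

a ≈ 1.24 m/s²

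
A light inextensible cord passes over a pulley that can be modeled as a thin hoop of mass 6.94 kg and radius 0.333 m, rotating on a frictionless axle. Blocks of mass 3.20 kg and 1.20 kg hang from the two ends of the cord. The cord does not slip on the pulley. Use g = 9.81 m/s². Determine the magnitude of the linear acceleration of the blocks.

I = MR² = (6.94)(0.333)² = 0.7696 kg·m².
Heavier block: m₁g − T₁ = m₁a. Lighter block: T₂ − m₂g = m₂a.
Pulley: (T₁ − T₂)R = Iα = I(a/R), so T₁ − T₂ = (I/R²)a = 1·M_p a = 6.940·a.
Adding the three: (m₁ − m₂)g = (m₁ + m₂ + 6.940)a, so a = (3.20 − 1.20)(9.81)/(3.20 + 1.20 + 6.940) = 1.730 m/s².

a ≈ 1.73 m/s²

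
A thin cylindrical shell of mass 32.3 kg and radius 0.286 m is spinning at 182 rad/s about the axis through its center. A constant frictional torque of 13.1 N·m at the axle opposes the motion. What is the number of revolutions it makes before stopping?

I = MR² = (32.3)(0.286)² = 2.642 kg·m².
The net torque has magnitude 13.1 N·m, opposing ω.
|α| = τ/I = 13.10/2.642 = 4.958 rad/s² (deceleration).
ω² = ω₀² − 2|α|θ with ω = 0 ⇒ θ = ω₀²/(2|α|) = 3340 rad = 531.6 rev.

≈ 532 revolutions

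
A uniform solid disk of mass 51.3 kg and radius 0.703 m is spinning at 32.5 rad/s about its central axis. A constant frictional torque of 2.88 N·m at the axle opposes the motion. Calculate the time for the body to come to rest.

I = ½MR² = (1/2)(51.3)(0.703)² = 12.68 kg·m².
The net torque has magnitude 2.88 N·m, opposing ω.
|α| = τ/I = 2.880/12.68 = 0.2272 rad/s² (deceleration).
0 = ω₀ − |α|t ⇒ t = ω₀/|α| = 32.5/0.2272 = 143.1 s.

t ≈ 143 s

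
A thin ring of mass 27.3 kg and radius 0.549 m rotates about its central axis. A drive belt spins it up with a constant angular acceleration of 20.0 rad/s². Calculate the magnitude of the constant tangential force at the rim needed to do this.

F ≈ 300 N

I = MR² = (27.3)(0.549)² = 8.228 kg·m².
The required torque is τ = Iα = (8.228)(20.00) = 164.6 N·m.
A tangential force at the rim gives τ = FR, so F = τ/R = 164.6/0.549 = 299.8 N.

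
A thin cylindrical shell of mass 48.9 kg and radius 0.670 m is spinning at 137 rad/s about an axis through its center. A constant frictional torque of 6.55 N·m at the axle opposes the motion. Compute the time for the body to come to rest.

t ≈ 459 s

I = MR² = (48.9)(0.670)² = 21.95 kg·m².
The net torque has magnitude 6.55 N·m, opposing ω.
|α| = τ/I = 6.550/21.95 = 0.2984 rad/s² (deceleration).
0 = ω₀ − |α|t ⇒ t = ω₀/|α| = 137/0.2984 = 459.1 s.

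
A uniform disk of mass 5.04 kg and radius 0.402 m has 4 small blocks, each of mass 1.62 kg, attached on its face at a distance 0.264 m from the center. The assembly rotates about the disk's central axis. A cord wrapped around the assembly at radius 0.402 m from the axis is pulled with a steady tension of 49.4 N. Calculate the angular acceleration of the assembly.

α ≈ 23.1 rad/s²

I_disk = ½MR² = ½(5.04)(0.402)² = 0.4072 kg·m².
I_blocks = 4·m·r² = 4(1.62)(0.264)² = 0.4516 kg·m².
Total I = 0.8589 kg·m².
τ = F r = (49.4)(0.402) = 19.86 N·m.
α = τ/I = 19.86/0.8589 = 23.12 rad/s².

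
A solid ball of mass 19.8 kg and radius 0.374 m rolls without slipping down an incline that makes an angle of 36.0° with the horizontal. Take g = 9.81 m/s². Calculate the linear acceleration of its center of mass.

a ≈ 4.12 m/s²

Translation along the incline: Mg sinθ − f = Ma.
Rotation about the center: fR = Iα with I = (2/5)MR². No-slip gives a = αR, so f = (I/R²)a = (2/5)M a.
Substituting: Mg sinθ = (1 + 0.4000)Ma, so a = g sinθ/(1 + 0.4000) = (9.81) sin 36.0° / 1.400 = 4.119 m/s².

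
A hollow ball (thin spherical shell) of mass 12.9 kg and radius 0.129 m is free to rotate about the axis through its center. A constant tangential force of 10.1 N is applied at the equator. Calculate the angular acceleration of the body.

α ≈ 9.10 rad/s²

I = (2/3)MR² = (2/3)(12.9)(0.129)² = 0.1431 kg·m².
τ = F R = (10.1)(0.129) = 1.303 N·m.
From τ = Iα: α = 1.303/0.1431 = 9.104 rad/s².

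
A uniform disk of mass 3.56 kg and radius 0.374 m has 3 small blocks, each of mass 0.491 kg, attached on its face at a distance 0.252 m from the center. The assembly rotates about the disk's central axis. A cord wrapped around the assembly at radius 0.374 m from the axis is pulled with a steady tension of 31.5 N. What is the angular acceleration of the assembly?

I_disk = ½MR² = ½(3.56)(0.374)² = 0.2490 kg·m².
I_blocks = 3·m·r² = 3(0.491)(0.252)² = 0.09354 kg·m².
Total I = 0.3425 kg·m².
τ = F r = (31.5)(0.374) = 11.78 N·m.
α = τ/I = 11.78/0.3425 = 34.40 rad/s².

α ≈ 34.4 rad/s²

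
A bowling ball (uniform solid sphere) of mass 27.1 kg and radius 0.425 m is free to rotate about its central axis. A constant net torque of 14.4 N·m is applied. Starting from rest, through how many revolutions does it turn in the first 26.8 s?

≈ 420 revolutions

I = (2/5)MR² = (2/5)(27.1)(0.425)² = 1.958 kg·m².
α = τ/I = 14.4/1.958 = 7.355 rad/s².
θ = ½αt² = ½(7.355)(26.8)² = 2641 rad.
Revolutions = θ/(2π) = 420.4.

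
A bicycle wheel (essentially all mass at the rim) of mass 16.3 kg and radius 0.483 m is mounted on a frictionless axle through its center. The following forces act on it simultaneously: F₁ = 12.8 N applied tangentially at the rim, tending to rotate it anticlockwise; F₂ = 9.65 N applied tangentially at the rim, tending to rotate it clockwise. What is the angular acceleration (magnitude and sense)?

I = MR² = (16.3)(0.483)² = 3.803 kg·m².
Taking anticlockwise as positive: τ₁ = +(12.8)(0.483) = +6.182 N·m; τ₂ = −(9.65)(0.483) = −4.661 N·m.
Net torque τ = 1.521 N·m.
α = τ/I = 1.521/3.803 = 0.4001 rad/s².

α ≈ 0.400 rad/s², anticlockwise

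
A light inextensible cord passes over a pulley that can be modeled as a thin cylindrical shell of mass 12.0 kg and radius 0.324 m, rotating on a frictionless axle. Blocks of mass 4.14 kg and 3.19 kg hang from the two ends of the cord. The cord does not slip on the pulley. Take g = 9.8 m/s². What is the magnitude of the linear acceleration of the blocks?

I = MR² = (12.0)(0.324)² = 1.260 kg·m².
Heavier block: m₁g − T₁ = m₁a. Lighter block: T₂ − m₂g = m₂a.
Pulley: (T₁ − T₂)R = Iα = I(a/R), so T₁ − T₂ = (I/R²)a = 1·M_p a = 12.00·a.
Adding the three: (m₁ − m₂)g = (m₁ + m₂ + 12.00)a, so a = (4.14 − 3.19)(9.8)/(4.14 + 3.19 + 12.00) = 0.4816 m/s².

a ≈ 0.482 m/s²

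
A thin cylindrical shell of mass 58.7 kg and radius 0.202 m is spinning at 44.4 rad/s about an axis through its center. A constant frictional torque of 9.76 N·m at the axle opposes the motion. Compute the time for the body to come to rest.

t ≈ 10.9 s

I = MR² = (58.7)(0.202)² = 2.395 kg·m².
The net torque has magnitude 9.76 N·m, opposing ω.
|α| = τ/I = 9.760/2.395 = 4.075 rad/s² (deceleration).
0 = ω₀ − |α|t ⇒ t = ω₀/|α| = 44.4/4.075 = 10.90 s.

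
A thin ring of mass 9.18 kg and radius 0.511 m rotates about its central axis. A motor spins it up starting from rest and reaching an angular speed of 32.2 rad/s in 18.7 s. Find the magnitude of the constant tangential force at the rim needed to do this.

F ≈ 8.08 N

I = MR² = (9.18)(0.511)² = 2.397 kg·m².
α = Δω/Δt = (32.2 − 0)/18.7 = 1.722 rad/s².
The required torque is τ = Iα = (2.397)(1.722) = 4.128 N·m.
A tangential force at the rim gives τ = FR, so F = τ/R = 4.128/0.511 = 8.078 N.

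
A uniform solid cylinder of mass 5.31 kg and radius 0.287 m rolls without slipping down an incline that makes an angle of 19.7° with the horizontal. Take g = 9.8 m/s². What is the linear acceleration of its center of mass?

Translation along the incline: Mg sinθ − f = Ma.
Rotation about the center: fR = Iα with I = ½MR². No-slip gives a = αR, so f = (I/R²)a = (1/2)M a.
Substituting: Mg sinθ = (1 + 0.5000)Ma, so a = g sinθ/(1 + 0.5000) = (9.8) sin 19.7° / 1.500 = 2.202 m/s².

a ≈ 2.20 m/s²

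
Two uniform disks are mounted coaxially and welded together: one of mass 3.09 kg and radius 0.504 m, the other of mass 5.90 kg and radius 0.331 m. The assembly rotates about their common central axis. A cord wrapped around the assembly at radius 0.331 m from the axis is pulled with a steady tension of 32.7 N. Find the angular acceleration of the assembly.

I = ½M₁R₁² + ½M₂R₂² = ½(3.09)(0.504)² + ½(5.90)(0.331)² = 0.7157 kg·m².
τ = F r = (32.7)(0.331) = 10.82 N·m.
α = τ/I = 10.82/0.7157 = 15.12 rad/s².

α ≈ 15.1 rad/s²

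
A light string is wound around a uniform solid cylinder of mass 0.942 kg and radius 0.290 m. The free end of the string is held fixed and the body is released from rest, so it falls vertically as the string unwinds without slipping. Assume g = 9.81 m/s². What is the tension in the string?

T ≈ 3.08 N

Translation: Mg − T = Ma. Rotation about the center: TR = Iα with I = ½MR².
With a = αR: T = (I/R²)a = (1/2)M a, so Mg = (1 + 0.5000)Ma.
a = g/(1 + 0.5000) = 9.81/1.500 = 6.540 m/s².
T = 0.5000·M·a = (0.5000)(0.942)(6.540) = 3.080 N.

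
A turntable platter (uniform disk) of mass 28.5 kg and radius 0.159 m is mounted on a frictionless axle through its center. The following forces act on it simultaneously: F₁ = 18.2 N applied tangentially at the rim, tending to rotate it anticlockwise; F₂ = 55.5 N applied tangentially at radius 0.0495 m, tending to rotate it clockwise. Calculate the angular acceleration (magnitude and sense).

I = ½MR² = (1/2)(28.5)(0.159)² = 0.3603 kg·m².
Taking anticlockwise as positive: τ₁ = +(18.2)(0.159) = +2.894 N·m; τ₂ = −(55.5)(0.0495) = −2.747 N·m.
Net torque τ = 0.1465 N·m.
α = τ/I = 0.1465/0.3603 = 0.4068 rad/s².

α ≈ 0.407 rad/s², anticlockwise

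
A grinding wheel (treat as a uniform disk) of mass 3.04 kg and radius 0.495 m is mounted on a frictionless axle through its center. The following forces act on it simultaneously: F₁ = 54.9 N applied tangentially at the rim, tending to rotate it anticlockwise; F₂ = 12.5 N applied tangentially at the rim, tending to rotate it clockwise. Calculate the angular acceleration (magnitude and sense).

α ≈ 56.4 rad/s², anticlockwise

I = ½MR² = (1/2)(3.04)(0.495)² = 0.3724 kg·m².
Taking anticlockwise as positive: τ₁ = +(54.9)(0.495) = +27.18 N·m; τ₂ = −(12.5)(0.495) = −6.188 N·m.
Net torque τ = 20.99 N·m.
α = τ/I = 20.99/0.3724 = 56.35 rad/s².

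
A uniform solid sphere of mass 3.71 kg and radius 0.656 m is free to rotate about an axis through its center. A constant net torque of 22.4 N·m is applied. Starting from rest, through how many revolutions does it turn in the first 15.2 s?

≈ 645 revolutions

I = (2/5)MR² = (2/5)(3.71)(0.656)² = 0.6386 kg·m².
α = τ/I = 22.4/0.6386 = 35.08 rad/s².
θ = ½αt² = ½(35.08)(15.2)² = 4052 rad.
Revolutions = θ/(2π) = 644.9.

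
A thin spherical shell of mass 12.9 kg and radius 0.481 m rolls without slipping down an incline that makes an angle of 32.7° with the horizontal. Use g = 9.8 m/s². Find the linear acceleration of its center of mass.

Translation along the incline: Mg sinθ − f = Ma.
Rotation about the center: fR = Iα with I = (2/3)MR². No-slip gives a = αR, so f = (I/R²)a = (2/3)M a.
Substituting: Mg sinθ = (1 + 0.6667)Ma, so a = g sinθ/(1 + 0.6667) = (9.8) sin 32.7° / 1.667 = 3.177 m/s².

a ≈ 3.18 m/s²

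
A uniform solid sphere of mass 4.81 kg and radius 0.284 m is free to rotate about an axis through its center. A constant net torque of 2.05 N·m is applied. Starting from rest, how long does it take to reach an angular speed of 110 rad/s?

t ≈ 8.33 s

I = (2/5)MR² = (2/5)(4.81)(0.284)² = 0.1552 kg·m².
α = τ/I = 2.05/0.1552 = 13.21 rad/s².
ω = αt ⇒ t = ω/α = 110/13.21 = 8.327 s.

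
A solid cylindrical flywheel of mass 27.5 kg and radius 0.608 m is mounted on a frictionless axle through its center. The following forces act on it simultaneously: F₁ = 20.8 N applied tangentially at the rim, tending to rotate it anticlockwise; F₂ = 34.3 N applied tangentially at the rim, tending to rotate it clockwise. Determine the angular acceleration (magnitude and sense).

I = ½MR² = (1/2)(27.5)(0.608)² = 5.083 kg·m².
Taking anticlockwise as positive: τ₁ = +(20.8)(0.608) = +12.65 N·m; τ₂ = −(34.3)(0.608) = −20.85 N·m.
Net torque τ = -8.208 N·m.
α = τ/I = -8.208/5.083 = -1.615 rad/s².

α ≈ 1.61 rad/s², clockwise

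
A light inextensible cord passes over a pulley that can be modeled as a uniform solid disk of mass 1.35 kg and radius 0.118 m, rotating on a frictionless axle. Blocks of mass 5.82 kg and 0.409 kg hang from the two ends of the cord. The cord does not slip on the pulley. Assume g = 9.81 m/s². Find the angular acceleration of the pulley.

α ≈ 65.2 rad/s²

I = ½MR² = (1/2)(1.35)(0.118)² = 0.009399 kg·m².
Heavier block: m₁g − T₁ = m₁a. Lighter block: T₂ − m₂g = m₂a.
Pulley: (T₁ − T₂)R = Iα = I(a/R), so T₁ − T₂ = (I/R²)a = (1/2)M_p a = 0.6750·a.
Adding the three: (m₁ − m₂)g = (m₁ + m₂ + 0.6750)a, so a = (5.82 − 0.409)(9.81)/(5.82 + 0.409 + 0.6750) = 7.689 m/s².
α = a/R = 7.689/0.118 = 65.16 rad/s².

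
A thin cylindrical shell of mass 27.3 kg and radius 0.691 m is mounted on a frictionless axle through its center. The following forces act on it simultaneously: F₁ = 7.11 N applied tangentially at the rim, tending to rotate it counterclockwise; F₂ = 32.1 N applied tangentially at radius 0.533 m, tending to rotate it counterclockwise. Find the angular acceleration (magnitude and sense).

α ≈ 1.69 rad/s², counterclockwise

I = MR² = (27.3)(0.691)² = 13.04 kg·m².
Taking counterclockwise as positive: τ₁ = +(7.11)(0.691) = +4.913 N·m; τ₂ = +(32.1)(0.533) = +17.11 N·m.
Net torque τ = 22.02 N·m.
α = τ/I = 22.02/13.04 = 1.689 rad/s².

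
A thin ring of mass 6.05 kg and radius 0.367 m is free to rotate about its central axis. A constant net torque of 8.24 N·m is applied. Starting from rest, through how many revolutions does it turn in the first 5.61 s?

≈ 25.3 revolutions

I = MR² = (6.05)(0.367)² = 0.8149 kg·m².
α = τ/I = 8.24/0.8149 = 10.11 rad/s².
θ = ½αt² = ½(10.11)(5.61)² = 159.1 rad.
Revolutions = θ/(2π) = 25.33.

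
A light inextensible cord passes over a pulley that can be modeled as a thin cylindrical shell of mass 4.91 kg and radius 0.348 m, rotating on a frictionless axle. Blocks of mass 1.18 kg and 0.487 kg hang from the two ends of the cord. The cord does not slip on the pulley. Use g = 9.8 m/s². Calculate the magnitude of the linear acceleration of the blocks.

I = MR² = (4.91)(0.348)² = 0.5946 kg·m².
Heavier block: m₁g − T₁ = m₁a. Lighter block: T₂ − m₂g = m₂a.
Pulley: (T₁ − T₂)R = Iα = I(a/R), so T₁ − T₂ = (I/R²)a = 1·M_p a = 4.910·a.
Adding the three: (m₁ − m₂)g = (m₁ + m₂ + 4.910)a, so a = (1.18 − 0.487)(9.8)/(1.18 + 0.487 + 4.910) = 1.033 m/s².

a ≈ 1.03 m/s²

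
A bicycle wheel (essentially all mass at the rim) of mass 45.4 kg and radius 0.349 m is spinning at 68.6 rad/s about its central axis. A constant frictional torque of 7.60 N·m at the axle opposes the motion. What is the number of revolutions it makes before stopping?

≈ 272 revolutions

I = MR² = (45.4)(0.349)² = 5.530 kg·m².
The net torque has magnitude 7.60 N·m, opposing ω.
|α| = τ/I = 7.600/5.530 = 1.374 rad/s² (deceleration).
ω² = ω₀² − 2|α|θ with ω = 0 ⇒ θ = ω₀²/(2|α|) = 1712 rad = 272.5 rev.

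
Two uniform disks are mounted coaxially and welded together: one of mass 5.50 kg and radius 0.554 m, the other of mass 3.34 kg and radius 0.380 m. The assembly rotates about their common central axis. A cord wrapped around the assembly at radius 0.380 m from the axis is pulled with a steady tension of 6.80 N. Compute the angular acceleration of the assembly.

I = ½M₁R₁² + ½M₂R₂² = ½(5.50)(0.554)² + ½(3.34)(0.380)² = 1.085 kg·m².
τ = F r = (6.80)(0.380) = 2.584 N·m.
α = τ/I = 2.584/1.085 = 2.381 rad/s².

α ≈ 2.38 rad/s²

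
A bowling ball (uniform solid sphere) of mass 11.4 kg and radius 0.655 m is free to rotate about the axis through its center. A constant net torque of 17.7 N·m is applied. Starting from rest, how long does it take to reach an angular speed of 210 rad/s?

t ≈ 23.2 s

I = (2/5)MR² = (2/5)(11.4)(0.655)² = 1.956 kg·m².
α = τ/I = 17.7/1.956 = 9.047 rad/s².
ω = αt ⇒ t = ω/α = 210/9.047 = 23.21 s.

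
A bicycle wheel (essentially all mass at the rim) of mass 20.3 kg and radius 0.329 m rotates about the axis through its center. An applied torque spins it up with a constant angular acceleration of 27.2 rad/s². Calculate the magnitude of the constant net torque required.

τ ≈ 59.8 N·m

I = MR² = (20.3)(0.329)² = 2.197 kg·m².
τ = Iα = (2.197)(27.20) = 59.77 N·m.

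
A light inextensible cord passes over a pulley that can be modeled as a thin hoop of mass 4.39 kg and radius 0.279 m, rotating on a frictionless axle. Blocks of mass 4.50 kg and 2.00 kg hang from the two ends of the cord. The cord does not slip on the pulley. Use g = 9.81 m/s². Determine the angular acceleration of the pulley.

I = MR² = (4.39)(0.279)² = 0.3417 kg·m².
Heavier block: m₁g − T₁ = m₁a. Lighter block: T₂ − m₂g = m₂a.
Pulley: (T₁ − T₂)R = Iα = I(a/R), so T₁ − T₂ = (I/R²)a = 1·M_p a = 4.390·a.
Adding the three: (m₁ − m₂)g = (m₁ + m₂ + 4.390)a, so a = (4.50 − 2.00)(9.81)/(4.50 + 2.00 + 4.390) = 2.252 m/s².
α = a/R = 2.252/0.279 = 8.072 rad/s².

α ≈ 8.07 rad/s²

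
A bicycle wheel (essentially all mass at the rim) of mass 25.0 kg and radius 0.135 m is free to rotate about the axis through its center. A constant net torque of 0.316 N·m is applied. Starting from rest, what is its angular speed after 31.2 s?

I = MR² = (25.0)(0.135)² = 0.4556 kg·m².
α = τ/I = 0.316/0.4556 = 0.6936 rad/s².
ω = ω₀ + αt = 0 + (0.6936)(31.2) = 21.64 rad/s.

ω ≈ 21.6 rad/s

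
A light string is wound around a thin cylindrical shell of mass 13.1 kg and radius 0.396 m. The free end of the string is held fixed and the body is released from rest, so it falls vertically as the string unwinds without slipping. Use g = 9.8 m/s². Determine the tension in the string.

Translation: Mg − T = Ma. Rotation about the center: TR = Iα with I = MR².
With a = αR: T = (I/R²)a = M a, so Mg = (1 + 1.000)Ma.
a = g/(1 + 1.000) = 9.8/2.000 = 4.900 m/s².
T = 1.000·M·a = (1.000)(13.1)(4.900) = 64.19 N.

T ≈ 64.2 N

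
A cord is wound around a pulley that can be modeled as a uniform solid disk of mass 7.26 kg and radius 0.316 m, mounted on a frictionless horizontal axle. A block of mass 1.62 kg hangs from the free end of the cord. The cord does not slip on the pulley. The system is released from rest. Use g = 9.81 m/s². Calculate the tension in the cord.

I = ½MR² = (1/2)(7.26)(0.316)² = 0.3625 kg·m².
Block: mg − T = ma. Pulley: TR = Iα. No-slip: a = αR, so T = (I/R²)a = 3.630·a.
Then mg = (m + 3.630)a, so a = (1.62)(9.81)/(1.62 + 3.630) = 3.027 m/s².
T = 3.630·a = 10.99 N.

T ≈ 11.0 N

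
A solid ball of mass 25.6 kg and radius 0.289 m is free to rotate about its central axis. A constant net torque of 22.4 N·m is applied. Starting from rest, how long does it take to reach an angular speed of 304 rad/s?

t ≈ 11.6 s

I = (2/5)MR² = (2/5)(25.6)(0.289)² = 0.8553 kg·m².
α = τ/I = 22.4/0.8553 = 26.19 rad/s².
ω = αt ⇒ t = ω/α = 304/26.19 = 11.61 s.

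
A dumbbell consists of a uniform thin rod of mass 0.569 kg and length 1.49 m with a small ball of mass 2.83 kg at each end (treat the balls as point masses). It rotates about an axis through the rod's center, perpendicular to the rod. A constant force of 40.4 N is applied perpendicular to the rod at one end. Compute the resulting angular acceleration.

α ≈ 9.27 rad/s²

I_rod = (1/12)ML² = (1/12)(0.569)(1.49)² = 0.1053 kg·m².
I_balls = 2·m·(L/2)² = 2(2.83)(0.7450)² = 3.141 kg·m².
Total I = 3.247 kg·m².
τ = F·(L/2) = (40.4)(0.745) = 30.10 N·m.
α = τ/I = 30.10/3.247 = 9.270 rad/s².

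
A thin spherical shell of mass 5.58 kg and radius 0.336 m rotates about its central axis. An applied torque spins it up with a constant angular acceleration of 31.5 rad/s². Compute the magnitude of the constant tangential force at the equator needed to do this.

I = (2/3)MR² = (2/3)(5.58)(0.336)² = 0.4200 kg·m².
The required torque is τ = Iα = (0.4200)(31.50) = 13.23 N·m.
A tangential force at the equator gives τ = FR, so F = τ/R = 13.23/0.336 = 39.37 N.

F ≈ 39.4 N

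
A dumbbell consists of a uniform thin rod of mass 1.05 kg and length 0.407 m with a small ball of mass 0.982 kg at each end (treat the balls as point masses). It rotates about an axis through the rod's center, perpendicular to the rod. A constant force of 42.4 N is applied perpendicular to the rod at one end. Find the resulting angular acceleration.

I_rod = (1/12)ML² = (1/12)(1.05)(0.407)² = 0.01449 kg·m².
I_balls = 2·m·(L/2)² = 2(0.982)(0.2035)² = 0.08133 kg·m².
Total I = 0.09583 kg·m².
τ = F·(L/2) = (42.4)(0.203) = 8.628 N·m.
α = τ/I = 8.628/0.09583 = 90.04 rad/s².

α ≈ 90.0 rad/s²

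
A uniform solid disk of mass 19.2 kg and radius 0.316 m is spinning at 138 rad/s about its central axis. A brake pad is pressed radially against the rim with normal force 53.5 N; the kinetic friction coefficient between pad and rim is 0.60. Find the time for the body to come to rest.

I = ½MR² = (1/2)(19.2)(0.316)² = 0.9586 kg·m².
Friction force f = μN = (0.60)(53.5) = 32.10 N at the rim; torque magnitude τ = fR = 10.14 N·m, opposing ω.
|α| = τ/I = 10.14/0.9586 = 10.58 rad/s² (deceleration).
0 = ω₀ − |α|t ⇒ t = ω₀/|α| = 138/10.58 = 13.04 s.

t ≈ 13.0 s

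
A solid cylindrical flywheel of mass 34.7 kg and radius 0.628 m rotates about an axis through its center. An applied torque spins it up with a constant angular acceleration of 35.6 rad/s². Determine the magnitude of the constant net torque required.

τ ≈ 244 N·m

I = ½MR² = (1/2)(34.7)(0.628)² = 6.843 kg·m².
τ = Iα = (6.843)(35.60) = 243.6 N·m.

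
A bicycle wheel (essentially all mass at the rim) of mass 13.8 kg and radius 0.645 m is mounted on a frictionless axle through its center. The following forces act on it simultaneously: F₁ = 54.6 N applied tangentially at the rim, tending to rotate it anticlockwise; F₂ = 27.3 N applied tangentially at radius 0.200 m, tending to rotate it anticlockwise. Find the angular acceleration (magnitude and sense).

α ≈ 7.09 rad/s², anticlockwise

I = MR² = (13.8)(0.645)² = 5.741 kg·m².
Taking anticlockwise as positive: τ₁ = +(54.6)(0.645) = +35.22 N·m; τ₂ = +(27.3)(0.200) = +5.460 N·m.
Net torque τ = 40.68 N·m.
α = τ/I = 40.68/5.741 = 7.085 rad/s².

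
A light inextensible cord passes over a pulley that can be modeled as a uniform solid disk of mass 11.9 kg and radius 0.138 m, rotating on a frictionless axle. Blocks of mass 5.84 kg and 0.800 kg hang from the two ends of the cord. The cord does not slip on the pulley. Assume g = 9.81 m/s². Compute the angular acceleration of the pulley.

I = ½MR² = (1/2)(11.9)(0.138)² = 0.1133 kg·m².
Heavier block: m₁g − T₁ = m₁a. Lighter block: T₂ − m₂g = m₂a.
Pulley: (T₁ − T₂)R = Iα = I(a/R), so T₁ − T₂ = (I/R²)a = (1/2)M_p a = 5.950·a.
Adding the three: (m₁ − m₂)g = (m₁ + m₂ + 5.950)a, so a = (5.84 − 0.800)(9.81)/(5.84 + 0.800 + 5.950) = 3.927 m/s².
α = a/R = 3.927/0.138 = 28.46 rad/s².

α ≈ 28.5 rad/s²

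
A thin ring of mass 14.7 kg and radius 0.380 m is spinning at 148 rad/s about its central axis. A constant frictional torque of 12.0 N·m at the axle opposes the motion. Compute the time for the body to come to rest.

I = MR² = (14.7)(0.380)² = 2.123 kg·m².
The net torque has magnitude 12.0 N·m, opposing ω.
|α| = τ/I = 12.00/2.123 = 5.653 rad/s² (deceleration).
0 = ω₀ − |α|t ⇒ t = ω₀/|α| = 148/5.653 = 26.18 s.

t ≈ 26.2 s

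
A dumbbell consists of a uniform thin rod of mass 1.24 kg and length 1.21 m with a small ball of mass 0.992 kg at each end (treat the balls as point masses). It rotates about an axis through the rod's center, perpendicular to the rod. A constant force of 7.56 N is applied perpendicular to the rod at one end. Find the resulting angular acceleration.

I_rod = (1/12)ML² = (1/12)(1.24)(1.21)² = 0.1513 kg·m².
I_balls = 2·m·(L/2)² = 2(0.992)(0.6050)² = 0.7262 kg·m².
Total I = 0.8775 kg·m².
τ = F·(L/2) = (7.56)(0.605) = 4.574 N·m.
α = τ/I = 4.574/0.8775 = 5.212 rad/s².

α ≈ 5.21 rad/s²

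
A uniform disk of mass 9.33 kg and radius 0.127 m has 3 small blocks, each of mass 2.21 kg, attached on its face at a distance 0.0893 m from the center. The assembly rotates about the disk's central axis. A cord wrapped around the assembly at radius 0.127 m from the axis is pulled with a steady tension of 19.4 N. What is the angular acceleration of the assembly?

α ≈ 19.2 rad/s²

I_disk = ½MR² = ½(9.33)(0.127)² = 0.07524 kg·m².
I_blocks = 3·m·r² = 3(2.21)(0.0893)² = 0.05287 kg·m².
Total I = 0.1281 kg·m².
τ = F r = (19.4)(0.127) = 2.464 N·m.
α = τ/I = 2.464/0.1281 = 19.23 rad/s².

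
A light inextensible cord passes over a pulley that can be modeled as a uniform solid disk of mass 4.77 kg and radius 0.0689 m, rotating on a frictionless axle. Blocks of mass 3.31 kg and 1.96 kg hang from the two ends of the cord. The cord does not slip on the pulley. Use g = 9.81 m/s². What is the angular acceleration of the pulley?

I = ½MR² = (1/2)(4.77)(0.0689)² = 0.01132 kg·m².
Heavier block: m₁g − T₁ = m₁a. Lighter block: T₂ − m₂g = m₂a.
Pulley: (T₁ − T₂)R = Iα = I(a/R), so T₁ − T₂ = (I/R²)a = (1/2)M_p a = 2.385·a.
Adding the three: (m₁ − m₂)g = (m₁ + m₂ + 2.385)a, so a = (3.31 − 1.96)(9.81)/(3.31 + 1.96 + 2.385) = 1.730 m/s².
α = a/R = 1.730/0.0689 = 25.11 rad/s².

α ≈ 25.1 rad/s²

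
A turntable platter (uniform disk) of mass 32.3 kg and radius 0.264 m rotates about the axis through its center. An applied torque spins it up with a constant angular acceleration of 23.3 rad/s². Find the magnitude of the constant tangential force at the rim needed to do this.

F ≈ 99.3 N

I = ½MR² = (1/2)(32.3)(0.264)² = 1.126 kg·m².
The required torque is τ = Iα = (1.126)(23.30) = 26.23 N·m.
A tangential force at the rim gives τ = FR, so F = τ/R = 26.23/0.264 = 99.34 N.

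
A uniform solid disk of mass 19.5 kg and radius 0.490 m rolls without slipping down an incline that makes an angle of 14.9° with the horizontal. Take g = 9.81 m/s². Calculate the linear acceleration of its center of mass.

Translation along the incline: Mg sinθ − f = Ma.
Rotation about the center: fR = Iα with I = ½MR². No-slip gives a = αR, so f = (I/R²)a = (1/2)M a.
Substituting: Mg sinθ = (1 + 0.5000)Ma, so a = g sinθ/(1 + 0.5000) = (9.81) sin 14.9° / 1.500 = 1.682 m/s².

a ≈ 1.68 m/s²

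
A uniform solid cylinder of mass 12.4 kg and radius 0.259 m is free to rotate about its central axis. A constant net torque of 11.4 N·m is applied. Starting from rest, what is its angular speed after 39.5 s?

ω ≈ 1080 rad/s

I = ½MR² = (1/2)(12.4)(0.259)² = 0.4159 kg·m².
α = τ/I = 11.4/0.4159 = 27.41 rad/s².
ω = ω₀ + αt = 0 + (27.41)(39.5) = 1083 rad/s.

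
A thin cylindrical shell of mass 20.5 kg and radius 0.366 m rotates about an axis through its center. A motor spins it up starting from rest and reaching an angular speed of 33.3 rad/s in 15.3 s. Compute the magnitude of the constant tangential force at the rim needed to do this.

F ≈ 16.3 N

I = MR² = (20.5)(0.366)² = 2.746 kg·m².
α = Δω/Δt = (33.3 − 0)/15.3 = 2.176 rad/s².
The required torque is τ = Iα = (2.746)(2.176) = 5.977 N·m.
A tangential force at the rim gives τ = FR, so F = τ/R = 5.977/0.366 = 16.33 N.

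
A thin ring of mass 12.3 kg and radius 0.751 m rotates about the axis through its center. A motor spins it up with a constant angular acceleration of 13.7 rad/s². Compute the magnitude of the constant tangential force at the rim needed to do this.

I = MR² = (12.3)(0.751)² = 6.937 kg·m².
The required torque is τ = Iα = (6.937)(13.70) = 95.04 N·m.
A tangential force at the rim gives τ = FR, so F = τ/R = 95.04/0.751 = 126.6 N.

F ≈ 127 N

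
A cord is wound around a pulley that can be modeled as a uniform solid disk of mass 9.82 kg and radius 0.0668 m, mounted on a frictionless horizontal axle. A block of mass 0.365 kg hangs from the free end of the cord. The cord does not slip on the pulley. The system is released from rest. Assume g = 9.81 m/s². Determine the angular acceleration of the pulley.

I = ½MR² = (1/2)(9.82)(0.0668)² = 0.02191 kg·m².
Block: mg − T = ma. Pulley: TR = Iα. No-slip: a = αR, so T = (I/R²)a = 4.910·a.
Then mg = (m + 4.910)a, so a = (0.365)(9.81)/(0.365 + 4.910) = 0.6788 m/s².
α = a/R = 0.6788/0.0668 = 10.16 rad/s².

α ≈ 10.2 rad/s²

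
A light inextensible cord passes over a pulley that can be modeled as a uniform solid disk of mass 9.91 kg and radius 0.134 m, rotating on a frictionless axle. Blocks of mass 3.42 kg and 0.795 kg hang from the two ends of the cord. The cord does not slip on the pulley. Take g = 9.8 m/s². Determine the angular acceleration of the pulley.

α ≈ 20.9 rad/s²

I = ½MR² = (1/2)(9.91)(0.134)² = 0.08897 kg·m².
Heavier block: m₁g − T₁ = m₁a. Lighter block: T₂ − m₂g = m₂a.
Pulley: (T₁ − T₂)R = Iα = I(a/R), so T₁ − T₂ = (I/R²)a = (1/2)M_p a = 4.955·a.
Adding the three: (m₁ − m₂)g = (m₁ + m₂ + 4.955)a, so a = (3.42 − 0.795)(9.8)/(3.42 + 0.795 + 4.955) = 2.805 m/s².
α = a/R = 2.805/0.134 = 20.94 rad/s².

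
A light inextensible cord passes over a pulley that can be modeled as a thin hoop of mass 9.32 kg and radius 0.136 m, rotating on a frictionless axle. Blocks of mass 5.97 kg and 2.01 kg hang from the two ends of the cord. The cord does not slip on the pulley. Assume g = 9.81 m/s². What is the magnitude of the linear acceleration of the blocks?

I = MR² = (9.32)(0.136)² = 0.1724 kg·m².
Heavier block: m₁g − T₁ = m₁a. Lighter block: T₂ − m₂g = m₂a.
Pulley: (T₁ − T₂)R = Iα = I(a/R), so T₁ − T₂ = (I/R²)a = 1·M_p a = 9.320·a.
Adding the three: (m₁ − m₂)g = (m₁ + m₂ + 9.320)a, so a = (5.97 − 2.01)(9.81)/(5.97 + 2.01 + 9.320) = 2.246 m/s².

a ≈ 2.25 m/s²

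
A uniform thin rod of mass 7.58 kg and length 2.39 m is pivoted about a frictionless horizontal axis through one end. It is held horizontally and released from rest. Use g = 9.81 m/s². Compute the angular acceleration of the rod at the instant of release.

About the pivot, I = (1/3)ML² = (1/3)(7.58)(2.39)² = 14.43 kg·m².
The weight acts at the center, a distance L/2 = 1.195 m from the pivot; τ = Mg(L/2) = 88.86 N·m.
α = τ/I = 88.86/14.43 = 6.157 rad/s².
(Equivalently α = (3g/(2L)) = 6.157 rad/s².)

α ≈ 6.16 rad/s²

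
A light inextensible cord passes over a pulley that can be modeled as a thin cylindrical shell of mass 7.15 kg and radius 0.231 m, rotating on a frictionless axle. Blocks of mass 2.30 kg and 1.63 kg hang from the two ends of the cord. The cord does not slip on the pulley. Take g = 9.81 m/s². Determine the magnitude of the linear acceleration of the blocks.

I = MR² = (7.15)(0.231)² = 0.3815 kg·m².
Heavier block: m₁g − T₁ = m₁a. Lighter block: T₂ − m₂g = m₂a.
Pulley: (T₁ − T₂)R = Iα = I(a/R), so T₁ − T₂ = (I/R²)a = 1·M_p a = 7.150·a.
Adding the three: (m₁ − m₂)g = (m₁ + m₂ + 7.150)a, so a = (2.30 − 1.63)(9.81)/(2.30 + 1.63 + 7.150) = 0.5932 m/s².

a ≈ 0.593 m/s²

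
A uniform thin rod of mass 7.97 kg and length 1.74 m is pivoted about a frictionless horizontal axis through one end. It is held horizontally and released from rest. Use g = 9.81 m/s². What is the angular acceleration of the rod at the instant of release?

α ≈ 8.46 rad/s²

About the pivot, I = (1/3)ML² = (1/3)(7.97)(1.74)² = 8.043 kg·m².
The weight acts at the center, a distance L/2 = 0.8700 m from the pivot; τ = Mg(L/2) = 68.02 N·m.
α = τ/I = 68.02/8.043 = 8.457 rad/s².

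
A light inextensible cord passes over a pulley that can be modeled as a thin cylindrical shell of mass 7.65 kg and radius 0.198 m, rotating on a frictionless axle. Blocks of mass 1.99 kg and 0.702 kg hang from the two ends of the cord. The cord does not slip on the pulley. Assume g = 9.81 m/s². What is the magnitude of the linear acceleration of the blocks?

a ≈ 1.22 m/s²

I = MR² = (7.65)(0.198)² = 0.2999 kg·m².
Heavier block: m₁g − T₁ = m₁a. Lighter block: T₂ − m₂g = m₂a.
Pulley: (T₁ − T₂)R = Iα = I(a/R), so T₁ − T₂ = (I/R²)a = 1·M_p a = 7.650·a.
Adding the three: (m₁ − m₂)g = (m₁ + m₂ + 7.650)a, so a = (1.99 − 0.702)(9.81)/(1.99 + 0.702 + 7.650) = 1.222 m/s².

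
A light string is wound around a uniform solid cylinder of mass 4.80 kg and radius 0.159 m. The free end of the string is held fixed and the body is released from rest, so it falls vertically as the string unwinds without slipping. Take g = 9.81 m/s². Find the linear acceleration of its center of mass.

a ≈ 6.54 m/s²

Translation: Mg − T = Ma. Rotation about the center: TR = Iα with I = ½MR².
With a = αR: T = (I/R²)a = (1/2)M a, so Mg = (1 + 0.5000)Ma.
a = g/(1 + 0.5000) = 9.81/1.500 = 6.540 m/s².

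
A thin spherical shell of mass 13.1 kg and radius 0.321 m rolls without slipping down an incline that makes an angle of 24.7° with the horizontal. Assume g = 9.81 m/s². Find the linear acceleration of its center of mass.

Translation along the incline: Mg sinθ − f = Ma.
Rotation about the center: fR = Iα with I = (2/3)MR². No-slip gives a = αR, so f = (I/R²)a = (2/3)M a.
Substituting: Mg sinθ = (1 + 0.6667)Ma, so a = g sinθ/(1 + 0.6667) = (9.81) sin 24.7° / 1.667 = 2.460 m/s².

a ≈ 2.46 m/s²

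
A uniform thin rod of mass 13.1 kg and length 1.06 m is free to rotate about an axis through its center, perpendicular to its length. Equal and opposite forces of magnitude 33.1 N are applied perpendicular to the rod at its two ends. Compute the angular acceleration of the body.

I = (1/12)ML² = (1/12)(13.1)(1.06)² = 1.227 kg·m².
The couple gives τ = F·(L/2) + F·(L/2) = F L = (33.1)(1.06) = 35.09 N·m.
From τ = Iα: α = 35.09/1.227 = 28.60 rad/s².

α ≈ 28.6 rad/s²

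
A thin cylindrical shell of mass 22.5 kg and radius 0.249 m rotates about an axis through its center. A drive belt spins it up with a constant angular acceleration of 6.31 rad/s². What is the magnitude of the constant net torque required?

τ ≈ 8.80 N·m

I = MR² = (22.5)(0.249)² = 1.395 kg·m².
τ = Iα = (1.395)(6.310) = 8.803 N·m.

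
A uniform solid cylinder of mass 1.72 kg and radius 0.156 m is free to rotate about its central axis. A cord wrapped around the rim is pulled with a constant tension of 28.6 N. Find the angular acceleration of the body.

α ≈ 213 rad/s²

I = ½MR² = (1/2)(1.72)(0.156)² = 0.02093 kg·m².
τ = F R = (28.6)(0.156) = 4.462 N·m.
Newton's second law for rotation, τ = Iα, gives α = τ/I = 4.462/0.02093 = 213.2 rad/s².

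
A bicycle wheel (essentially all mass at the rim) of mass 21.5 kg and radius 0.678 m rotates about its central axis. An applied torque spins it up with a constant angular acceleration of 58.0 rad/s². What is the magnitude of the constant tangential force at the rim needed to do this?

F ≈ 845 N

I = MR² = (21.5)(0.678)² = 9.883 kg·m².
The required torque is τ = Iα = (9.883)(58.00) = 573.2 N·m.
A tangential force at the rim gives τ = FR, so F = τ/R = 573.2/0.678 = 845.5 N.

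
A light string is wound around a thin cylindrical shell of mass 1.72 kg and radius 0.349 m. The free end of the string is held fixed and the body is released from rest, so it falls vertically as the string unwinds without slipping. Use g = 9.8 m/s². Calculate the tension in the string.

T ≈ 8.43 N

Translation: Mg − T = Ma. Rotation about the center: TR = Iα with I = MR².
With a = αR: T = (I/R²)a = M a, so Mg = (1 + 1.000)Ma.
a = g/(1 + 1.000) = 9.8/2.000 = 4.900 m/s².
T = 1.000·M·a = (1.000)(1.72)(4.900) = 8.428 N.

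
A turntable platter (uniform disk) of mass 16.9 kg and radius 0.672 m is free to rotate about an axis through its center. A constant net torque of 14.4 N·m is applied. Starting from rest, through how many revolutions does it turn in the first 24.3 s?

≈ 177 revolutions

I = ½MR² = (1/2)(16.9)(0.672)² = 3.816 kg·m².
α = τ/I = 14.4/3.816 = 3.774 rad/s².
θ = ½αt² = ½(3.774)(24.3)² = 1114 rad.
Revolutions = θ/(2π) = 177.3.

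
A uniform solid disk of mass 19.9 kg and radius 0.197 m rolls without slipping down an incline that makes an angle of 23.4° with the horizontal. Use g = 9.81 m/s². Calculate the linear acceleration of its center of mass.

Translation along the incline: Mg sinθ − f = Ma.
Rotation about the center: fR = Iα with I = ½MR². No-slip gives a = αR, so f = (I/R²)a = (1/2)M a.
Substituting: Mg sinθ = (1 + 0.5000)Ma, so a = g sinθ/(1 + 0.5000) = (9.81) sin 23.4° / 1.500 = 2.597 m/s².

a ≈ 2.60 m/s²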